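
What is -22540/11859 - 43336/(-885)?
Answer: 2790812/59295 ≈ 47.067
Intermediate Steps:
-22540/11859 - 43336/(-885) = -22540*1/11859 - 43336*(-1/885) = -22540/11859 + 43336/885 = 2790812/59295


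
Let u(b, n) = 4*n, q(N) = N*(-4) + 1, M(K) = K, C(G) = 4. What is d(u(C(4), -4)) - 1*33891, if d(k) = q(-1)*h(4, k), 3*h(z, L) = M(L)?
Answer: -101753/3 ≈ -33918.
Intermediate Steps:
h(z, L) = L/3
q(N) = 1 - 4*N (q(N) = -4*N + 1 = 1 - 4*N)
d(k) = 5*k/3 (d(k) = (1 - 4*(-1))*(k/3) = (1 + 4)*(k/3) = 5*(k/3) = 5*k/3)
d(u(C(4), -4)) - 1*33891 = 5*(4*(-4))/3 - 1*33891 = (5/3)*(-16) - 33891 = -80/3 - 33891 = -101753/3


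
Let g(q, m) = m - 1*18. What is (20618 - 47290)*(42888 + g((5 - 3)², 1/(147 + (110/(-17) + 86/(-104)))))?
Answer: -141210030332128/123497 ≈ -1.1434e+9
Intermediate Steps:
g(q, m) = -18 + m (g(q, m) = m - 18 = -18 + m)
(20618 - 47290)*(42888 + g((5 - 3)², 1/(147 + (110/(-17) + 86/(-104))))) = (20618 - 47290)*(42888 + (-18 + 1/(147 + (110/(-17) + 86/(-104))))) = -26672*(42888 + (-18 + 1/(147 + (110*(-1/17) + 86*(-1/104))))) = -26672*(42888 + (-18 + 1/(147 + (-110/17 - 43/52)))) = -26672*(42888 + (-18 + 1/(147 - 6451/884))) = -26672*(42888 + (-18 + 1/(123497/884))) = -26672*(42888 + (-18 + 884/123497)) = -26672*(42888 - 2222062/123497) = -26672*5294317274/123497 = -141210030332128/123497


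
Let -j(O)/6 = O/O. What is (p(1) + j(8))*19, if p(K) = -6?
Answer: -228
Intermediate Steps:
j(O) = -6 (j(O) = -6*O/O = -6*1 = -6)
(p(1) + j(8))*19 = (-6 - 6)*19 = -12*19 = -228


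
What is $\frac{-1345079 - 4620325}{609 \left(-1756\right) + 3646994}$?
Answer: $- \frac{2982702}{1288795} \approx -2.3143$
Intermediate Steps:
$\frac{-1345079 - 4620325}{609 \left(-1756\right) + 3646994} = - \frac{5965404}{-1069404 + 3646994} = - \frac{5965404}{2577590} = \left(-5965404\right) \frac{1}{2577590} = - \frac{2982702}{1288795}$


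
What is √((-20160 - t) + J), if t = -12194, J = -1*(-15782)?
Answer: 2*√1954 ≈ 88.408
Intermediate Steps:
J = 15782
√((-20160 - t) + J) = √((-20160 - 1*(-12194)) + 15782) = √((-20160 + 12194) + 15782) = √(-7966 + 15782) = √7816 = 2*√1954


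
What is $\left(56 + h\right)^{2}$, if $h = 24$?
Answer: $6400$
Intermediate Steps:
$\left(56 + h\right)^{2} = \left(56 + 24\right)^{2} = 80^{2} = 6400$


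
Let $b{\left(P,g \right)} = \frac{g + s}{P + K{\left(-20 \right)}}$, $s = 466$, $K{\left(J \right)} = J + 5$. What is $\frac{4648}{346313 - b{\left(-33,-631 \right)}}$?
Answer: $\frac{74368}{5540953} \approx 0.013422$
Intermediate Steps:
$K{\left(J \right)} = 5 + J$
$b{\left(P,g \right)} = \frac{466 + g}{-15 + P}$ ($b{\left(P,g \right)} = \frac{g + 466}{P + \left(5 - 20\right)} = \frac{466 + g}{P - 15} = \frac{466 + g}{-15 + P}$)
$\frac{4648}{346313 - b{\left(-33,-631 \right)}} = \frac{4648}{346313 - \frac{466 - 631}{-15 - 33}} = \frac{4648}{346313 - \frac{1}{-48} \left(-165\right)} = \frac{4648}{346313 - \left(- \frac{1}{48}\right) \left(-165\right)} = \frac{4648}{346313 - \frac{55}{16}} = \frac{4648}{\frac{5540953}{16}} = 4648 \cdot \frac{16}{5540953} = \frac{74368}{5540953}$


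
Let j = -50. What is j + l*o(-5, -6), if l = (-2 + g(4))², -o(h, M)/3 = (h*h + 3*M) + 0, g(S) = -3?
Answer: -575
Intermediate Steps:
o(h, M) = -9*M - 3*h² (o(h, M) = -3*((h*h + 3*M) + 0) = -3*((h² + 3*M) + 0) = -3*(h² + 3*M) = -9*M - 3*h²)
l = 25 (l = (-2 - 3)² = (-5)² = 25)
j + l*o(-5, -6) = -50 + 25*(-9*(-6) - 3*(-5)²) = -50 + 25*(54 - 3*25) = -50 + 25*(54 - 75) = -50 + 25*(-21) = -50 - 525 = -575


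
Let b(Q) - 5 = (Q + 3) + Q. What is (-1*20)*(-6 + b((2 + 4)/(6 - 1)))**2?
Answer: -1936/5 ≈ -387.20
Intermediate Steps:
b(Q) = 8 + 2*Q (b(Q) = 5 + ((Q + 3) + Q) = 5 + ((3 + Q) + Q) = 5 + (3 + 2*Q) = 8 + 2*Q)
(-1*20)*(-6 + b((2 + 4)/(6 - 1)))**2 = (-1*20)*(-6 + (8 + 2*((2 + 4)/(6 - 1))))**2 = -20*(-6 + (8 + 2*(6/5)))**2 = -20*(-6 + (8 + 12/5))**2 = -20*(-6 + 52/5)**2 = -20*(22/5)**2 = -20*484/25 = -1936/5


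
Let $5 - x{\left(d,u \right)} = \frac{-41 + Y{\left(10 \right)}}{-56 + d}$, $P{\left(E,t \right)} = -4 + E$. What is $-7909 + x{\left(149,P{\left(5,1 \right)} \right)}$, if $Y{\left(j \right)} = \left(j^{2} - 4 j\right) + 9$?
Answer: $- \frac{735100}{93} \approx -7904.3$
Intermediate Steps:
$Y{\left(j \right)} = 9 + j^{2} - 4 j$
$x{\left(d,u \right)} = 5 - \frac{28}{-56 + d}$ ($x{\left(d,u \right)} = 5 - \frac{-41 + \left(9 + 10^{2} - 40\right)}{-56 + d} = 5 - \frac{-41 + \left(9 + 100 - 40\right)}{-56 + d} = 5 - \frac{-41 + 69}{-56 + d} = 5 - \frac{28}{-56 + d}$)
$-7909 + x{\left(149,P{\left(5,1 \right)} \right)} = -7909 + \frac{-308 + 5 \cdot 149}{-56 + 149} = -7909 + \frac{-308 + 745}{93} = -7909 + \frac{1}{93} \cdot 437 = -7909 + \frac{437}{93} = - \frac{735100}{93}$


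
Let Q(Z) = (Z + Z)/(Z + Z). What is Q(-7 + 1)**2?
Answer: 1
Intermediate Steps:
Q(Z) = 1 (Q(Z) = (2*Z)/((2*Z)) = (2*Z)*(1/(2*Z)) = 1)
Q(-7 + 1)**2 = 1**2 = 1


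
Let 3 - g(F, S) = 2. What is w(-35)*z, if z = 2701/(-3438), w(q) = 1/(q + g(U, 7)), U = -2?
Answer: 2701/116892 ≈ 0.023107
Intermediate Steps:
g(F, S) = 1 (g(F, S) = 3 - 1*2 = 3 - 2 = 1)
w(q) = 1/(1 + q) (w(q) = 1/(q + 1) = 1/(1 + q))
z = -2701/3438 (z = 2701*(-1/3438) = -2701/3438 ≈ -0.78563)
w(-35)*z = -2701/3438/(1 - 35) = -2701/3438/(-34) = -1/34*(-2701/3438) = 2701/116892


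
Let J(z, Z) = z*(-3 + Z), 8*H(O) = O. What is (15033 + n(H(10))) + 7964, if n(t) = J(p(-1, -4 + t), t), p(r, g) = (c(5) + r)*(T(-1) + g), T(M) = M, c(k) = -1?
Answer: 183871/8 ≈ 22984.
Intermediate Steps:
H(O) = O/8
p(r, g) = (-1 + g)*(-1 + r) (p(r, g) = (-1 + r)*(-1 + g) = (-1 + g)*(-1 + r))
n(t) = (-3 + t)*(10 - 2*t) (n(t) = (1 - (-4 + t) - 1*(-1) + (-4 + t)*(-1))*(-3 + t) = (1 + (4 - t) + 1 + (4 - t))*(-3 + t) = (10 - 2*t)*(-3 + t) = (-3 + t)*(10 - 2*t))
(15033 + n(H(10))) + 7964 = (15033 + 2*(-3 + (⅛)*10)*(5 - 10/8)) + 7964 = (15033 + 2*(-3 + 5/4)*(5 - 1*5/4)) + 7964 = (15033 + 2*(-7/4)*(5 - 5/4)) + 7964 = (15033 + 2*(-7/4)*(15/4)) + 7964 = (15033 - 105/8) + 7964 = 120159/8 + 7964 = 183871/8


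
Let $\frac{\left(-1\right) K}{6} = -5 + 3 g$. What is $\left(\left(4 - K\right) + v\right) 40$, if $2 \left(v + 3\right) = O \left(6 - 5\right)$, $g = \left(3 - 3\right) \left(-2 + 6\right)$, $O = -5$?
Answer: $-1260$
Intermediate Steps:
$g = 0$ ($g = 0 \cdot 4 = 0$)
$v = - \frac{11}{2}$ ($v = -3 + \frac{\left(-5\right) \left(6 - 5\right)}{2} = -3 + \frac{\left(-5\right) 1}{2} = -3 + \frac{1}{2} \left(-5\right) = -3 - \frac{5}{2} = - \frac{11}{2} \approx -5.5$)
$K = 30$ ($K = - 6 \left(-5 + 3 \cdot 0\right) = - 6 \left(-5 + 0\right) = \left(-6\right) \left(-5\right) = 30$)
$\left(\left(4 - K\right) + v\right) 40 = \left(\left(4 - 30\right) - \frac{11}{2}\right) 40 = \left(-26 - \frac{11}{2}\right) 40 = \left(- \frac{63}{2}\right) 40 = -1260$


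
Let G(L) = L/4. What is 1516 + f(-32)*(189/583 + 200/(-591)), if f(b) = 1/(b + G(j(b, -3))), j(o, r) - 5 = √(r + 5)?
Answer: 2633825036496/1737351077 + 19604*√2/5212053231 ≈ 1516.0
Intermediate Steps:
j(o, r) = 5 + √(5 + r) (j(o, r) = 5 + √(r + 5) = 5 + √(5 + r))
G(L) = L/4 (G(L) = L*(¼) = L/4)
f(b) = 1/(5/4 + b + √2/4) (f(b) = 1/(b + (5 + √(5 - 3))/4) = 1/(b + (5 + √2)/4) = 1/(b + (5/4 + √2/4)) = 1/(5/4 + b + √2/4))
1516 + f(-32)*(189/583 + 200/(-591)) = 1516 + (4/(5 + √2 + 4*(-32)))*(189/583 + 200/(-591)) = 1516 + (4/(5 + √2 - 128))*(189*(1/583) + 200*(-1/591)) = 1516 + (4/(-123 + √2))*(189/583 - 200/591) = 1516 + (4/(-123 + √2))*(-4901/344553) = 1516 - 19604/(344553*(-123 + √2))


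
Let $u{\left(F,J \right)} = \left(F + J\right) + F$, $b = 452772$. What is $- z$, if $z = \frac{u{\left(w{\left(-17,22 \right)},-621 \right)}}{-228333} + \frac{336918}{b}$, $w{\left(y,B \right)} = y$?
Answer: $- \frac{32750663}{43843422} \approx -0.74699$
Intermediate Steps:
$u{\left(F,J \right)} = J + 2 F$
$z = \frac{32750663}{43843422}$ ($z = \frac{-621 + 2 \left(-17\right)}{-228333} + \frac{336918}{452772} = \left(-621 - 34\right) \left(- \frac{1}{228333}\right) + 336918 \cdot \frac{1}{452772} = \left(-655\right) \left(- \frac{1}{228333}\right) + \frac{56153}{75462} = \frac{5}{1743} + \frac{56153}{75462} = \frac{32750663}{43843422} \approx 0.74699$)
$- z = \left(-1\right) \frac{32750663}{43843422} = - \frac{32750663}{43843422}$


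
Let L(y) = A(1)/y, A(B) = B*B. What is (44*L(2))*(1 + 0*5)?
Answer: 22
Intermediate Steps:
A(B) = B²
L(y) = 1/y (L(y) = 1²/y = 1/y)
(44*L(2))*(1 + 0*5) = (44/2)*(1 + 0*5) = (44*(½))*(1 + 0) = 22*1 = 22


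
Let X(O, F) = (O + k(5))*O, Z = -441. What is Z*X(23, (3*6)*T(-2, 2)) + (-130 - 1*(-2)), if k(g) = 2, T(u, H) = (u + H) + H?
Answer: -253703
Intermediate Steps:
T(u, H) = u + 2*H (T(u, H) = (H + u) + H = u + 2*H)
X(O, F) = O*(2 + O) (X(O, F) = (O + 2)*O = (2 + O)*O = O*(2 + O))
Z*X(23, (3*6)*T(-2, 2)) + (-130 - 1*(-2)) = -10143*(2 + 23) + (-130 - 1*(-2)) = -10143*25 + (-130 + 2) = -441*575 - 128 = -253575 - 128 = -253703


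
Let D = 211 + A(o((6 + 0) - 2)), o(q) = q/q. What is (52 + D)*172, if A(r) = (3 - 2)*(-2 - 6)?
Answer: 43860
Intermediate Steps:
o(q) = 1
A(r) = -8 (A(r) = 1*(-8) = -8)
D = 203 (D = 211 - 8 = 203)
(52 + D)*172 = (52 + 203)*172 = 255*172 = 43860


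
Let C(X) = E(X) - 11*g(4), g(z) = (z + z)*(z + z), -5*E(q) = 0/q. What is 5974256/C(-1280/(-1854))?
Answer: -373391/44 ≈ -8486.2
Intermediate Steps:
E(q) = 0 (E(q) = -0/q = -⅕*0 = 0)
g(z) = 4*z² (g(z) = (2*z)*(2*z) = 4*z²)
C(X) = -704 (C(X) = 0 - 44*4² = 0 - 44*16 = 0 - 11*64 = 0 - 704 = -704)
5974256/C(-1280/(-1854)) = 5974256/(-704) = 5974256*(-1/704) = -373391/44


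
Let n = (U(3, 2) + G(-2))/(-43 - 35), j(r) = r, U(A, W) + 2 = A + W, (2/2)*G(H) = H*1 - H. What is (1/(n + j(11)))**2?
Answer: 676/81225 ≈ 0.0083226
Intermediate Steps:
G(H) = 0 (G(H) = H*1 - H = H - H = 0)
U(A, W) = -2 + A + W (U(A, W) = -2 + (A + W) = -2 + A + W)
n = -1/26 (n = ((-2 + 3 + 2) + 0)/(-43 - 35) = (3 + 0)/(-78) = 3*(-1/78) = -1/26 ≈ -0.038462)
(1/(n + j(11)))**2 = (1/(-1/26 + 11))**2 = (1/(285/26))**2 = (26/285)**2 = 676/81225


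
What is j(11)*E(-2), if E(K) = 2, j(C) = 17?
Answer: 34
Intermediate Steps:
j(11)*E(-2) = 17*2 = 34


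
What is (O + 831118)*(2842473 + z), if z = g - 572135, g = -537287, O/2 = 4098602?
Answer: 15646542470422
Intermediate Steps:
O = 8197204 (O = 2*4098602 = 8197204)
z = -1109422 (z = -537287 - 572135 = -1109422)
(O + 831118)*(2842473 + z) = (8197204 + 831118)*(2842473 - 1109422) = 9028322*1733051 = 15646542470422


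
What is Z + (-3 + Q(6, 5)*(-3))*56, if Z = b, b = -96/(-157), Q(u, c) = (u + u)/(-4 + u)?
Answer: -184536/157 ≈ -1175.4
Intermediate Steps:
Q(u, c) = 2*u/(-4 + u) (Q(u, c) = (2*u)/(-4 + u) = 2*u/(-4 + u))
b = 96/157 (b = -96*(-1/157) = 96/157 ≈ 0.61146)
Z = 96/157 ≈ 0.61146
Z + (-3 + Q(6, 5)*(-3))*56 = 96/157 + (-3 + (2*6/(-4 + 6))*(-3))*56 = 96/157 + (-3 + (2*6/2)*(-3))*56 = 96/157 + (-3 + (2*6*(½))*(-3))*56 = 96/157 + (-3 + 6*(-3))*56 = 96/157 + (-3 - 18)*56 = 96/157 - 21*56 = 96/157 - 1176 = -184536/157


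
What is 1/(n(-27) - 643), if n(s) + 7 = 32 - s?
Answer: -1/591 ≈ -0.0016920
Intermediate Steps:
n(s) = 25 - s (n(s) = -7 + (32 - s) = 25 - s)
1/(n(-27) - 643) = 1/((25 - 1*(-27)) - 643) = 1/((25 + 27) - 643) = 1/(52 - 643) = 1/(-591) = -1/591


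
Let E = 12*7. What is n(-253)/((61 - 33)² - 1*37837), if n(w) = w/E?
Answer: 11/135324 ≈ 8.1286e-5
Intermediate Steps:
E = 84
n(w) = w/84
n(-253)/((61 - 33)² - 1*37837) = ((1/84)*(-253))/((61 - 33)² - 1*37837) = -253/(84*(28² - 37837)) = -253/(84*(784 - 37837)) = -253/84/(-37053) = -253/84*(-1/37053) = 11/135324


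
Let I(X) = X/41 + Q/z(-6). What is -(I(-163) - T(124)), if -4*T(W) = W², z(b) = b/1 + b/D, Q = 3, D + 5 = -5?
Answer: -1416764/369 ≈ -3839.5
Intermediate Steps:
D = -10 (D = -5 - 5 = -10)
z(b) = 9*b/10 (z(b) = b/1 + b/(-10) = b*1 + b*(-⅒) = b - b/10 = 9*b/10)
I(X) = -5/9 + X/41 (I(X) = X/41 + 3/(((9/10)*(-6))) = X*(1/41) + 3/(-27/5) = X/41 + 3*(-5/27) = X/41 - 5/9 = -5/9 + X/41)
T(W) = -W²/4
-(I(-163) - T(124)) = -((-5/9 + (1/41)*(-163)) - (-1)*124²/4) = -((-5/9 - 163/41) - (-1)*15376/4) = -(-1672/369 - 1*(-3844)) = -(-1672/369 + 3844) = -1*1416764/369 = -1416764/369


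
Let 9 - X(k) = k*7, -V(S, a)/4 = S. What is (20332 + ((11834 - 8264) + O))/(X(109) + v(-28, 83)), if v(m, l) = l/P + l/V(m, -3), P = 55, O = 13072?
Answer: -227759840/4630779 ≈ -49.184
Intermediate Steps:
V(S, a) = -4*S
X(k) = 9 - 7*k (X(k) = 9 - k*7 = 9 - 7*k)
v(m, l) = l/55 - l/(4*m) (v(m, l) = l/55 + l/((-4*m)) = l*(1/55) + l*(-1/(4*m)) = l/55 - l/(4*m))
(20332 + ((11834 - 8264) + O))/(X(109) + v(-28, 83)) = (20332 + ((11834 - 8264) + 13072))/((9 - 7*109) + ((1/55)*83 - ¼*83/(-28))) = (20332 + (3570 + 13072))/((9 - 763) + (83/55 - ¼*83*(-1/28))) = (20332 + 16642)/(-754 + (83/55 + 83/112)) = 36974/(-754 + 13861/6160) = 36974/(-4630779/6160) = 36974*(-6160/4630779) = -227759840/4630779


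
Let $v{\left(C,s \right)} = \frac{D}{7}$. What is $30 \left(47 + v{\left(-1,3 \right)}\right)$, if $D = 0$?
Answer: $1410$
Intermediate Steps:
$v{\left(C,s \right)} = 0$ ($v{\left(C,s \right)} = \frac{0}{7} = 0 \cdot \frac{1}{7} = 0$)
$30 \left(47 + v{\left(-1,3 \right)}\right) = 30 \left(47 + 0\right) = 30 \cdot 47 = 1410$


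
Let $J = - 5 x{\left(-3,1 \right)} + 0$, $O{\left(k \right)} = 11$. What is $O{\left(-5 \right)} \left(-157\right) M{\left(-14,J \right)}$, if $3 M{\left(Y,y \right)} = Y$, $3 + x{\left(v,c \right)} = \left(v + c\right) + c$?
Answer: $\frac{24178}{3} \approx 8059.3$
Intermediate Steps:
$x{\left(v,c \right)} = -3 + v + 2 c$ ($x{\left(v,c \right)} = -3 + \left(\left(v + c\right) + c\right) = -3 + \left(\left(c + v\right) + c\right) = -3 + \left(v + 2 c\right) = -3 + v + 2 c$)
$J = 20$ ($J = - 5 \left(-3 - 3 + 2 \cdot 1\right) + 0 = - 5 \left(-3 - 3 + 2\right) + 0 = \left(-5\right) \left(-4\right) + 0 = 20 + 0 = 20$)
$M{\left(Y,y \right)} = \frac{Y}{3}$
$O{\left(-5 \right)} \left(-157\right) M{\left(-14,J \right)} = 11 \left(-157\right) \frac{1}{3} \left(-14\right) = \left(-1727\right) \left(- \frac{14}{3}\right) = \frac{24178}{3}$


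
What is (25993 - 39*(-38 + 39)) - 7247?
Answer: 18707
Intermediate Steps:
(25993 - 39*(-38 + 39)) - 7247 = (25993 - 39*1) - 7247 = (25993 - 39) - 7247 = 25954 - 7247 = 18707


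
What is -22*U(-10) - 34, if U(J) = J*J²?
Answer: 21966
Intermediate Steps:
U(J) = J³
-22*U(-10) - 34 = -22*(-10)³ - 34 = -22*(-1000) - 34 = 22000 - 34 = 21966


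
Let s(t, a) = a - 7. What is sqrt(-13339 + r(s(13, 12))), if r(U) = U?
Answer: I*sqrt(13334) ≈ 115.47*I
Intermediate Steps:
s(t, a) = -7 + a
sqrt(-13339 + r(s(13, 12))) = sqrt(-13339 + (-7 + 12)) = sqrt(-13339 + 5) = sqrt(-13334) = I*sqrt(13334)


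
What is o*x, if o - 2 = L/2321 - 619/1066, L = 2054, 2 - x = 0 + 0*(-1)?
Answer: 5701237/1237093 ≈ 4.6086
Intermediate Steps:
x = 2 (x = 2 - (0 + 0*(-1)) = 2 - (0 + 0) = 2 - 1*0 = 2 + 0 = 2)
o = 5701237/2474186 (o = 2 + (2054/2321 - 619/1066) = 2 + 752865/2474186 = 5701237/2474186 ≈ 2.3043)
o*x = (5701237/2474186)*2 = 5701237/1237093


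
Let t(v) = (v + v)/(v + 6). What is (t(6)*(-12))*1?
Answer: -12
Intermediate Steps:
t(v) = 2*v/(6 + v) (t(v) = (2*v)/(6 + v) = 2*v/(6 + v))
(t(6)*(-12))*1 = ((2*6/(6 + 6))*(-12))*1 = ((2*6/12)*(-12))*1 = ((2*6*(1/12))*(-12))*1 = (1*(-12))*1 = -12*1 = -12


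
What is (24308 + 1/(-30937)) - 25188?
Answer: -27224561/30937 ≈ -880.00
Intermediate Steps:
(24308 + 1/(-30937)) - 25188 = (24308 - 1/30937) - 25188 = 752016595/30937 - 25188 = -27224561/30937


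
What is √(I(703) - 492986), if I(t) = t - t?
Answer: I*√492986 ≈ 702.13*I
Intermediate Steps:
I(t) = 0
√(I(703) - 492986) = √(0 - 492986) = √(-492986) = I*√492986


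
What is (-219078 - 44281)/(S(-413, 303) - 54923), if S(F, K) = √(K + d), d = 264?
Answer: 86613571/18063086 + 14193*√7/18063086 ≈ 4.7971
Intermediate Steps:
S(F, K) = √(264 + K) (S(F, K) = √(K + 264) = √(264 + K))
(-219078 - 44281)/(S(-413, 303) - 54923) = (-219078 - 44281)/(√(264 + 303) - 54923) = -263359/(√567 - 54923) = -263359/(9*√7 - 54923) = -263359/(-54923 + 9*√7)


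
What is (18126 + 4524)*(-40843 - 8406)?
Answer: -1115489850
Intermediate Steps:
(18126 + 4524)*(-40843 - 8406) = 22650*(-49249) = -1115489850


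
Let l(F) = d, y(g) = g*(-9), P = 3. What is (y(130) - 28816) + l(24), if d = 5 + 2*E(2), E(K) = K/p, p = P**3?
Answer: -809483/27 ≈ -29981.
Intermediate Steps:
p = 27 (p = 3**3 = 27)
y(g) = -9*g
E(K) = K/27
d = 139/27 (d = 5 + 2*((1/27)*2) = 5 + 2*(2/27) = 5 + 4/27 = 139/27 ≈ 5.1481)
l(F) = 139/27
(y(130) - 28816) + l(24) = (-9*130 - 28816) + 139/27 = (-1170 - 28816) + 139/27 = -29986 + 139/27 = -809483/27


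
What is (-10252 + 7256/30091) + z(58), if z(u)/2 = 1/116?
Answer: -17892139117/1745278 ≈ -10252.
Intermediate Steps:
z(u) = 1/58 (z(u) = 2/116 = 2*(1/116) = 1/58)
(-10252 + 7256/30091) + z(58) = (-10252 + 7256/30091) + 1/58 = -308485676/30091 + 1/58 = -17892139117/1745278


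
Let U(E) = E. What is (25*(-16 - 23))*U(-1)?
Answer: 975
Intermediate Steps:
(25*(-16 - 23))*U(-1) = (25*(-16 - 23))*(-1) = (25*(-39))*(-1) = -975*(-1) = 975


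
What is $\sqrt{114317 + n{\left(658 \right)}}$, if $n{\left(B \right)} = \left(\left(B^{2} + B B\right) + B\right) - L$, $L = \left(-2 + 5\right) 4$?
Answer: $\sqrt{980891} \approx 990.4$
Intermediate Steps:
$L = 12$ ($L = 3 \cdot 4 = 12$)
$n{\left(B \right)} = -12 + B + 2 B^{2}$ ($n{\left(B \right)} = \left(\left(B^{2} + B B\right) + B\right) - 12 = \left(\left(B^{2} + B^{2}\right) + B\right) - 12 = \left(2 B^{2} + B\right) - 12 = \left(B + 2 B^{2}\right) - 12 = -12 + B + 2 B^{2}$)
$\sqrt{114317 + n{\left(658 \right)}} = \sqrt{114317 + \left(-12 + 658 + 2 \cdot 658^{2}\right)} = \sqrt{114317 + \left(-12 + 658 + 2 \cdot 432964\right)} = \sqrt{114317 + \left(-12 + 658 + 865928\right)} = \sqrt{114317 + 866574} = \sqrt{980891}$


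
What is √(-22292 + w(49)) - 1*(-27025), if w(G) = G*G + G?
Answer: 27025 + I*√19842 ≈ 27025.0 + 140.86*I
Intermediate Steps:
w(G) = G + G² (w(G) = G² + G = G + G²)
√(-22292 + w(49)) - 1*(-27025) = √(-22292 + 49*(1 + 49)) - 1*(-27025) = √(-22292 + 49*50) + 27025 = √(-22292 + 2450) + 27025 = √(-19842) + 27025 = I*√19842 + 27025 = 27025 + I*√19842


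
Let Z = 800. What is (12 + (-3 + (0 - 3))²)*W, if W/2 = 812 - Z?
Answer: 1152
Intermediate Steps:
W = 24 (W = 2*(812 - 1*800) = 2*(812 - 800) = 2*12 = 24)
(12 + (-3 + (0 - 3))²)*W = (12 + (-3 + (0 - 3))²)*24 = (12 + (-3 - 3)²)*24 = (12 + (-6)²)*24 = (12 + 36)*24 = 48*24 = 1152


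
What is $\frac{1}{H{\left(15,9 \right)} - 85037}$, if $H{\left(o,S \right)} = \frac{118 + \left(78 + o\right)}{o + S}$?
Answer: $- \frac{24}{2040677} \approx -1.1761 \cdot 10^{-5}$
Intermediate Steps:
$H{\left(o,S \right)} = \frac{196 + o}{S + o}$
$\frac{1}{H{\left(15,9 \right)} - 85037} = \frac{1}{\frac{196 + 15}{9 + 15} - 85037} = \frac{1}{\frac{1}{24} \cdot 211 - 85037} = \frac{1}{\frac{211}{24} - 85037} = \frac{1}{- \frac{2040677}{24}} = - \frac{24}{2040677}$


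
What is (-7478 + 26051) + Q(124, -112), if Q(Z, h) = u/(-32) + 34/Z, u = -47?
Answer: 18426145/992 ≈ 18575.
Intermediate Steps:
Q(Z, h) = 47/32 + 34/Z (Q(Z, h) = -47/(-32) + 34/Z = -47*(-1/32) + 34/Z = 47/32 + 34/Z)
(-7478 + 26051) + Q(124, -112) = (-7478 + 26051) + (47/32 + 34/124) = 18573 + (47/32 + 34*(1/124)) = 18573 + (47/32 + 17/62) = 18573 + 1729/992 = 18426145/992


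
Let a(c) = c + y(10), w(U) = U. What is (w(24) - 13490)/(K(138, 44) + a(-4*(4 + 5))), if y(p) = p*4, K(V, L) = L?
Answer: -6733/24 ≈ -280.54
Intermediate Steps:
y(p) = 4*p
a(c) = 40 + c (a(c) = c + 4*10 = c + 40 = 40 + c)
(w(24) - 13490)/(K(138, 44) + a(-4*(4 + 5))) = (24 - 13490)/(44 + (40 - 4*(4 + 5))) = -13466/(44 + (40 - 4*9)) = -13466/(44 + (40 - 36)) = -13466/(44 + 4) = -13466/48 = -13466*1/48 = -6733/24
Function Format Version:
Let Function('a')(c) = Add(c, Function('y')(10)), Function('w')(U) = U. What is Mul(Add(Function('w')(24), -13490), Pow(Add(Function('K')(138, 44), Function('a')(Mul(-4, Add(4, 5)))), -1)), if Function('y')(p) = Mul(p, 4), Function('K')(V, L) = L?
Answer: Rational(-6733, 24) ≈ -280.54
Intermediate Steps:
Function('y')(p) = Mul(4, p)
Function('a')(c) = Add(40, c) (Function('a')(c) = Add(c, Mul(4, 10)) = Add(c, 40) = Add(40, c))
Mul(Add(Function('w')(24), -13490), Pow(Add(Function('K')(138, 44), Function('a')(Mul(-4, Add(4, 5)))), -1)) = Mul(Add(24, -13490), Pow(Add(44, Add(40, Mul(-4, Add(4, 5)))), -1)) = Mul(-13466, Pow(Add(44, Add(40, Mul(-4, 9))), -1)) = Mul(-13466, Pow(Add(44, Add(40, -36)), -1)) = Mul(-13466, Pow(Add(44, 4), -1)) = Mul(-13466, Pow(48, -1)) = Mul(-13466, Rational(1, 48)) = Rational(-6733, 24)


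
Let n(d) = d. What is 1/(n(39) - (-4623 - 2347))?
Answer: 1/7009 ≈ 0.00014267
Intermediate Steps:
1/(n(39) - (-4623 - 2347)) = 1/(39 - (-4623 - 2347)) = 1/(39 - 1*(-6970)) = 1/(39 + 6970) = 1/7009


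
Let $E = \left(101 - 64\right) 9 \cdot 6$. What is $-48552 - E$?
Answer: $-50550$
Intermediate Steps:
$E = 1998$ ($E = 37 \cdot 54 = 1998$)
$-48552 - E = -48552 - 1998 = -50550$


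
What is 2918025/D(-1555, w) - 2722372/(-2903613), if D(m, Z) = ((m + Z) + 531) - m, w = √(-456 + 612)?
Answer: 299988807683869/54550177431 - 389070*√39/18787 ≈ 5370.0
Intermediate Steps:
w = 2*√39 (w = √156 = 2*√39 ≈ 12.490)
D(m, Z) = 531 + Z (D(m, Z) = ((Z + m) + 531) - m = (531 + Z + m) - m = 531 + Z)
2918025/D(-1555, w) - 2722372/(-2903613) = 2918025/(531 + 2*√39) - 2722372/(-2903613) = 2918025/(531 + 2*√39) - 2722372*(-1/2903613) = 2918025/(531 + 2*√39) + 2722372/2903613 = 2722372/2903613 + 2918025/(531 + 2*√39)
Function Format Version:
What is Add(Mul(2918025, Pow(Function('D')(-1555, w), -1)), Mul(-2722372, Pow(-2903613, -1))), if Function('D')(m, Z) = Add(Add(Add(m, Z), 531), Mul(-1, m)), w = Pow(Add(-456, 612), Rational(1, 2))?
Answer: Add(Rational(299988807683869, 54550177431), Mul(Rational(-389070, 18787), Pow(39, Rational(1, 2)))) ≈ 5370.0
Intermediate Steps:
w = Mul(2, Pow(39, Rational(1, 2))) (w = Pow(156, Rational(1, 2)) = Mul(2, Pow(39, Rational(1, 2))) ≈ 12.490)
Function('D')(m, Z) = Add(531, Z) (Function('D')(m, Z) = Add(Add(Add(Z, m), 531), Mul(-1, m)) = Add(Add(531, Z, m), Mul(-1, m)) = Add(531, Z))
Add(Mul(2918025, Pow(Function('D')(-1555, w), -1)), Mul(-2722372, Pow(-2903613, -1))) = Add(Mul(2918025, Pow(Add(531, Mul(2, Pow(39, Rational(1, 2)))), -1)), Mul(-2722372, Pow(-2903613, -1))) = Add(Mul(2918025, Pow(Add(531, Mul(2, Pow(39, Rational(1, 2)))), -1)), Mul(-2722372, Rational(-1, 2903613))) = Add(Mul(2918025, Pow(Add(531, Mul(2, Pow(39, Rational(1, 2)))), -1)), Rational(2722372, 2903613)) = Add(Rational(2722372, 2903613), Mul(2918025, Pow(Add(531, Mul(2, Pow(39, Rational(1, 2)))), -1)))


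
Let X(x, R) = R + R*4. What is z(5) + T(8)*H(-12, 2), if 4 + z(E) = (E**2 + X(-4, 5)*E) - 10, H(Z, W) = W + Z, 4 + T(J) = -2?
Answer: 196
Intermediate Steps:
X(x, R) = 5*R (X(x, R) = R + 4*R = 5*R)
T(J) = -6 (T(J) = -4 - 2 = -6)
z(E) = -14 + E**2 + 25*E (z(E) = -4 + ((E**2 + (5*5)*E) - 10) = -4 + ((E**2 + 25*E) - 10) = -4 + (-10 + E**2 + 25*E) = -14 + E**2 + 25*E)
z(5) + T(8)*H(-12, 2) = (-14 + 5**2 + 25*5) - 6*(2 - 12) = (-14 + 25 + 125) - 6*(-10) = 136 + 60 = 196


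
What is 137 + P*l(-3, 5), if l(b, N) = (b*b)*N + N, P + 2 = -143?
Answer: -7113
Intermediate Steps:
P = -145 (P = -2 - 143 = -145)
l(b, N) = N + N*b² (l(b, N) = b²*N + N = N*b² + N = N + N*b²)
137 + P*l(-3, 5) = 137 - 725*(1 + (-3)²) = 137 - 725*(1 + 9) = 137 - 725*10 = 137 - 145*50 = 137 - 7250 = -7113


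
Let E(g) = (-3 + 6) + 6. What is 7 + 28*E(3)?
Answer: 259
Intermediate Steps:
E(g) = 9 (E(g) = 3 + 6 = 9)
7 + 28*E(3) = 7 + 28*9 = 7 + 252 = 259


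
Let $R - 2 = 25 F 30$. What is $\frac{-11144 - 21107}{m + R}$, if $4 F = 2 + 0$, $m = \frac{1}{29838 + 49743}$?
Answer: $- \frac{2566566831}{30002038} \approx -85.546$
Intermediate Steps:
$m = \frac{1}{79581} \approx 1.2566 \cdot 10^{-5}$
$F = \frac{1}{2}$ ($F = \frac{2 + 0}{4} = \frac{1}{4} \cdot 2 = \frac{1}{2} \approx 0.5$)
$R = 377$ ($R = 2 + 25 \cdot \frac{1}{2} \cdot 30 = 2 + \frac{25}{2} \cdot 30 = 2 + 375 = 377$)
$\frac{-11144 - 21107}{m + R} = \frac{-11144 - 21107}{\frac{1}{79581} + 377} = - \frac{32251}{\frac{30002038}{79581}} = \left(-32251\right) \frac{79581}{30002038} = - \frac{2566566831}{30002038}$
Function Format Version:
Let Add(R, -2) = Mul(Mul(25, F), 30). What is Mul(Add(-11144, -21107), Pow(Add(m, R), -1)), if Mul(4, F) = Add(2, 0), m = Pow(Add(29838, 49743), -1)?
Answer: Rational(-2566566831, 30002038) ≈ -85.546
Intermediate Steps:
m = Rational(1, 79581) (m = Pow(79581, -1) = Rational(1, 79581) ≈ 1.2566e-5)
F = Rational(1, 2) (F = Mul(Rational(1, 4), Add(2, 0)) = Mul(Rational(1, 4), 2) = Rational(1, 2) ≈ 0.50000)
R = 377 (R = Add(2, Mul(Mul(25, Rational(1, 2)), 30)) = Add(2, Mul(Rational(25, 2), 30)) = Add(2, 375) = 377)
Mul(Add(-11144, -21107), Pow(Add(m, R), -1)) = Mul(Add(-11144, -21107), Pow(Add(Rational(1, 79581), 377), -1)) = Mul(-32251, Pow(Rational(30002038, 79581), -1)) = Mul(-32251, Rational(79581, 30002038)) = Rational(-2566566831, 30002038)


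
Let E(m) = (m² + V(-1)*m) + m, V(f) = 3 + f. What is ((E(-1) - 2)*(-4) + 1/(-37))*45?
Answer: 26595/37 ≈ 718.78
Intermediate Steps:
E(m) = m² + 3*m (E(m) = (m² + (3 - 1)*m) + m = (m² + 2*m) + m = m² + 3*m)
((E(-1) - 2)*(-4) + 1/(-37))*45 = ((-(3 - 1) - 2)*(-4) + 1/(-37))*45 = ((-1*2 - 2)*(-4) - 1/37)*45 = ((-2 - 2)*(-4) - 1/37)*45 = (-4*(-4) - 1/37)*45 = (16 - 1/37)*45 = (591/37)*45 = 26595/37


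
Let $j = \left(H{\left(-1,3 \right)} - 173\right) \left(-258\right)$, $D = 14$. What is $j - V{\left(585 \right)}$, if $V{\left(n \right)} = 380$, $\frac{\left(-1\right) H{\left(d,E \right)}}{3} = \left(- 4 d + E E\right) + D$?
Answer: $65152$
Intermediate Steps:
$H{\left(d,E \right)} = -42 - 3 E^{2} + 12 d$ ($H{\left(d,E \right)} = - 3 \left(\left(- 4 d + E E\right) + 14\right) = - 3 \left(\left(- 4 d + E^{2}\right) + 14\right) = - 3 \left(\left(E^{2} - 4 d\right) + 14\right) = - 3 \left(14 + E^{2} - 4 d\right) = -42 - 3 E^{2} + 12 d$)
$j = 65532$ ($j = \left(\left(-42 - 3 \cdot 3^{2} + 12 \left(-1\right)\right) - 173\right) \left(-258\right) = \left(\left(-42 - 27 - 12\right) - 173\right) \left(-258\right) = \left(-81 - 173\right) \left(-258\right) = \left(-254\right) \left(-258\right) = 65532$)
$j - V{\left(585 \right)} = 65532 - 380 = 65152$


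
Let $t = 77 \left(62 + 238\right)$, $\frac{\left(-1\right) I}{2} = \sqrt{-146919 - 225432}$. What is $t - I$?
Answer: $23100 + 14 i \sqrt{7599} \approx 23100.0 + 1220.4 i$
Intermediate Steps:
$I = - 14 i \sqrt{7599}$ ($I = - 2 \sqrt{-146919 - 225432} = - 2 \sqrt{-372351} = - 2 \cdot 7 i \sqrt{7599} = - 14 i \sqrt{7599} \approx - 1220.4 i$)
$t = 23100$ ($t = 77 \cdot 300 = 23100$)
$t - I = 23100 - - 14 i \sqrt{7599} = 23100 + 14 i \sqrt{7599}$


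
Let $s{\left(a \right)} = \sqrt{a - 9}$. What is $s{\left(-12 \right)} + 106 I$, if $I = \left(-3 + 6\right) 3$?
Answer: $954 + i \sqrt{21} \approx 954.0 + 4.5826 i$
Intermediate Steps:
$s{\left(a \right)} = \sqrt{-9 + a}$
$I = 9$ ($I = 3 \cdot 3 = 9$)
$s{\left(-12 \right)} + 106 I = \sqrt{-9 - 12} + 106 \cdot 9 = \sqrt{-21} + 954 = i \sqrt{21} + 954 = 954 + i \sqrt{21}$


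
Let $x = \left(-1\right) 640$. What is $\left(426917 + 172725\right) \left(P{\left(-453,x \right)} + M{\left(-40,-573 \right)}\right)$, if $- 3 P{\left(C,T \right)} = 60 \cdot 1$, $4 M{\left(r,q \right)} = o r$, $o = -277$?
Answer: $1649015500$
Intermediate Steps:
$M{\left(r,q \right)} = - \frac{277 r}{4}$ ($M{\left(r,q \right)} = \frac{\left(-277\right) r}{4} = - \frac{277 r}{4}$)
$x = -640$
$P{\left(C,T \right)} = -20$ ($P{\left(C,T \right)} = - \frac{60 \cdot 1}{3} = \left(- \frac{1}{3}\right) 60 = -20$)
$\left(426917 + 172725\right) \left(P{\left(-453,x \right)} + M{\left(-40,-573 \right)}\right) = \left(426917 + 172725\right) \left(-20 - -2770\right) = 599642 \left(-20 + 2770\right) = 599642 \cdot 2750 = 1649015500$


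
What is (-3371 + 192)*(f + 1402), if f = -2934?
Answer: 4870228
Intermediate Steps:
(-3371 + 192)*(f + 1402) = (-3371 + 192)*(-2934 + 1402) = -3179*(-1532) = 4870228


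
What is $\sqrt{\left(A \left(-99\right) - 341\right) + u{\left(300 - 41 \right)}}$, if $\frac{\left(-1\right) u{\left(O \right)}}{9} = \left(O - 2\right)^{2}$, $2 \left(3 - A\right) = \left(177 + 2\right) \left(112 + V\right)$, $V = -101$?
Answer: $\frac{i \sqrt{1990454}}{2} \approx 705.42 i$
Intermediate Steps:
$A = - \frac{1963}{2}$ ($A = 3 - \frac{\left(177 + 2\right) \left(112 - 101\right)}{2} = 3 - \frac{179 \cdot 11}{2} = 3 - \frac{1969}{2} = - \frac{1963}{2} \approx -981.5$)
$u{\left(O \right)} = - 9 \left(-2 + O\right)^{2}$ ($u{\left(O \right)} = - 9 \left(O - 2\right)^{2} = - 9 \left(-2 + O\right)^{2}$)
$\sqrt{\left(A \left(-99\right) - 341\right) + u{\left(300 - 41 \right)}} = \sqrt{\left(\left(- \frac{1963}{2}\right) \left(-99\right) - 341\right) - 9 \left(-2 + \left(300 - 41\right)\right)^{2}} = \sqrt{\left(\frac{194337}{2} - 341\right) - 9 \left(-2 + 259\right)^{2}} = \sqrt{\frac{193655}{2} - 9 \cdot 257^{2}} = \sqrt{\frac{193655}{2} - 594441} = \sqrt{- \frac{995227}{2}} = \frac{i \sqrt{1990454}}{2}$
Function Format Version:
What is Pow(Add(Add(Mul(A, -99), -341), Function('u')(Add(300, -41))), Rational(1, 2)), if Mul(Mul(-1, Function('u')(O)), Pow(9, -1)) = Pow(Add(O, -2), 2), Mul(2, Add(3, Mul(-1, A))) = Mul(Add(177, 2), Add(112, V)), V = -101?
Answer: Mul(Rational(1, 2), I, Pow(1990454, Rational(1, 2))) ≈ Mul(705.42, I)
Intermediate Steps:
A = Rational(-1963, 2) (A = Add(3, Mul(Rational(-1, 2), Mul(Add(177, 2), Add(112, -101)))) = Add(3, Mul(Rational(-1, 2), Mul(179, 11))) = Add(3, Mul(Rational(-1, 2), 1969)) = Add(3, Rational(-1969, 2)) = Rational(-1963, 2) ≈ -981.50)
Function('u')(O) = Mul(-9, Pow(Add(-2, O), 2)) (Function('u')(O) = Mul(-9, Pow(Add(O, -2), 2)) = Mul(-9, Pow(Add(-2, O), 2)))
Pow(Add(Add(Mul(A, -99), -341), Function('u')(Add(300, -41))), Rational(1, 2)) = Pow(Add(Add(Mul(Rational(-1963, 2), -99), -341), Mul(-9, Pow(Add(-2, Add(300, -41)), 2))), Rational(1, 2)) = Pow(Add(Add(Rational(194337, 2), -341), Mul(-9, Pow(Add(-2, 259), 2))), Rational(1, 2)) = Pow(Add(Rational(193655, 2), Mul(-9, Pow(257, 2))), Rational(1, 2)) = Pow(Add(Rational(193655, 2), Mul(-9, 66049)), Rational(1, 2)) = Pow(Add(Rational(193655, 2), -594441), Rational(1, 2)) = Pow(Rational(-995227, 2), Rational(1, 2)) = Mul(Rational(1, 2), I, Pow(1990454, Rational(1, 2)))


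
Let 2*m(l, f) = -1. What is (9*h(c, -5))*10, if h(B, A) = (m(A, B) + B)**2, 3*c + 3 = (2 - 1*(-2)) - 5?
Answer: 605/2 ≈ 302.50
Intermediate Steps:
m(l, f) = -1/2 (m(l, f) = (1/2)*(-1) = -1/2)
c = -4/3 (c = -1 + ((2 - 1*(-2)) - 5)/3 = -1 + ((2 + 2) - 5)/3 = -1 + (4 - 5)/3 = -1 + (1/3)*(-1) = -1 - 1/3 = -4/3 ≈ -1.3333)
h(B, A) = (-1/2 + B)**2
(9*h(c, -5))*10 = (9*((-1 + 2*(-4/3))**2/4))*10 = (9*((-1 - 8/3)**2/4))*10 = (9*((-11/3)**2/4))*10 = (9*((1/4)*(121/9)))*10 = (9*(121/36))*10 = (121/4)*10 = 605/2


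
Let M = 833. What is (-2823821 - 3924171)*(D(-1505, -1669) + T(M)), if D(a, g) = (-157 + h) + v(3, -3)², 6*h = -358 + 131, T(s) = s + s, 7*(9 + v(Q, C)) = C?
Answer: -1547513631364/147 ≈ -1.0527e+10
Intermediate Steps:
v(Q, C) = -9 + C/7
T(s) = 2*s
h = -227/6 (h = (-358 + 131)/6 = (⅙)*(-227) = -227/6 ≈ -37.833)
D(a, g) = -31145/294 (D(a, g) = (-157 - 227/6) + (-9 + (⅐)*(-3))² = -1169/6 + (-9 - 3/7)² = -1169/6 + (-66/7)² = -1169/6 + 4356/49 = -31145/294)
(-2823821 - 3924171)*(D(-1505, -1669) + T(M)) = (-2823821 - 3924171)*(-31145/294 + 2*833) = -6747992*(-31145/294 + 1666) = -6747992*458659/294 = -1547513631364/147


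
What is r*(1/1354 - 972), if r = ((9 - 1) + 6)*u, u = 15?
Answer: -138189135/677 ≈ -2.0412e+5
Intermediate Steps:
r = 210 (r = ((9 - 1) + 6)*15 = (8 + 6)*15 = 14*15 = 210)
r*(1/1354 - 972) = 210*(1/1354 - 972) = 210*(-1316087/1354) = -138189135/677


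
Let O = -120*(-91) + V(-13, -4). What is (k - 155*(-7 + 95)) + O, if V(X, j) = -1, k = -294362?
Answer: -297083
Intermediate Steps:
O = 10919 (O = -120*(-91) - 1 = 10920 - 1 = 10919)
(k - 155*(-7 + 95)) + O = (-294362 - 155*(-7 + 95)) + 10919 = (-294362 - 155*88) + 10919 = (-294362 - 13640) + 10919 = -308002 + 10919 = -297083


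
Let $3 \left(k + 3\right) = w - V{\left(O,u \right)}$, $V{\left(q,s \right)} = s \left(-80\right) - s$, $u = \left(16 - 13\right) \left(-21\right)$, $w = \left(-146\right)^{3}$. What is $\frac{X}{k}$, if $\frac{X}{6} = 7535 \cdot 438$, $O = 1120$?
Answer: $- \frac{14851485}{779312} \approx -19.057$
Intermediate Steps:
$w = -3112136$
$u = -63$ ($u = 3 \left(-21\right) = -63$)
$X = 19801980$ ($X = 6 \cdot 7535 \cdot 438 = 6 \cdot 3300330 = 19801980$)
$V{\left(q,s \right)} = - 81 s$ ($V{\left(q,s \right)} = - 80 s - s = - 81 s$)
$k = - \frac{3117248}{3}$ ($k = -3 + \frac{-3112136 - \left(-81\right) \left(-63\right)}{3} = -3 + \frac{-3112136 - 5103}{3} = -3 + \frac{1}{3} \left(-3117239\right) = -3 - \frac{3117239}{3} = - \frac{3117248}{3} \approx -1.0391 \cdot 10^{6}$)
$\frac{X}{k} = \frac{19801980}{- \frac{3117248}{3}} = 19801980 \left(- \frac{3}{3117248}\right) = - \frac{14851485}{779312}$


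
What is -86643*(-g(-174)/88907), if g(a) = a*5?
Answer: -75379410/88907 ≈ -847.85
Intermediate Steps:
g(a) = 5*a
-86643*(-g(-174)/88907) = -86643/((-88907/(5*(-174)))) = -86643/((-88907/(-870))) = -86643/((-88907*(-1/870))) = -86643/88907/870 = -86643*870/88907 = -75379410/88907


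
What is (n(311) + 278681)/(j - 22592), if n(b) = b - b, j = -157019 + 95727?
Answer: -278681/83884 ≈ -3.3222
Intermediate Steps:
j = -61292
n(b) = 0
(n(311) + 278681)/(j - 22592) = (0 + 278681)/(-61292 - 22592) = 278681/(-83884) = 278681*(-1/83884) = -278681/83884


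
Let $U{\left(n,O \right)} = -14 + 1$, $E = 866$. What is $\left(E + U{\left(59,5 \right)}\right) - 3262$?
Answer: $-2409$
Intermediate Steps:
$U{\left(n,O \right)} = -13$
$\left(E + U{\left(59,5 \right)}\right) - 3262 = \left(866 - 13\right) - 3262 = 853 - 3262 = -2409$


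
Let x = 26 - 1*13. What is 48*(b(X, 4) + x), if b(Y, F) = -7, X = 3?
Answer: 288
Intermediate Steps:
x = 13 (x = 26 - 13 = 13)
48*(b(X, 4) + x) = 48*(-7 + 13) = 48*6 = 288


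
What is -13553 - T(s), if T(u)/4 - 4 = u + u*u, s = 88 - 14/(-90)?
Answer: -91139641/2025 ≈ -45007.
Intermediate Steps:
s = 3967/45 (s = 88 - 14*(-1/90) = 88 + 7/45 = 3967/45 ≈ 88.156)
T(u) = 16 + 4*u + 4*u² (T(u) = 16 + 4*(u + u*u) = 16 + 4*(u + u²) = 16 + (4*u + 4*u²) = 16 + 4*u + 4*u²)
-13553 - T(s) = -13553 - (16 + 4*(3967/45) + 4*(3967/45)²) = -13553 - (16 + 15868/45 + 4*(15737089/2025)) = -13553 - (16 + 15868/45 + 62948356/2025) = -13553 - 1*63694816/2025 = -13553 - 63694816/2025 = -91139641/2025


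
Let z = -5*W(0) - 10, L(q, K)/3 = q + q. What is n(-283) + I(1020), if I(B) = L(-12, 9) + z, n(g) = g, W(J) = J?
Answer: -365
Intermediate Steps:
L(q, K) = 6*q (L(q, K) = 3*(q + q) = 3*(2*q) = 6*q)
z = -10 (z = -5*0 - 10 = 0 - 10 = -10)
I(B) = -82 (I(B) = 6*(-12) - 10 = -72 - 10 = -82)
n(-283) + I(1020) = -283 - 82 = -365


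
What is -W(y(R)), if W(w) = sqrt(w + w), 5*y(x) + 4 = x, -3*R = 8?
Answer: -2*I*sqrt(6)/3 ≈ -1.633*I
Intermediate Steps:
R = -8/3 (R = -1/3*8 = -8/3 ≈ -2.6667)
y(x) = -4/5 + x/5
W(w) = sqrt(2)*sqrt(w) (W(w) = sqrt(2*w) = sqrt(2)*sqrt(w))
-W(y(R)) = -sqrt(2)*sqrt(-4/5 + (1/5)*(-8/3)) = -sqrt(2)*sqrt(-4/5 - 8/15) = -sqrt(2)*sqrt(-4/3) = -sqrt(2)*2*I*sqrt(3)/3 = -2*I*sqrt(6)/3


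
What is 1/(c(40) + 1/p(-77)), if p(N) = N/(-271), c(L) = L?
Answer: 77/3351 ≈ 0.022978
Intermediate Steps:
p(N) = -N/271 (p(N) = N*(-1/271) = -N/271)
1/(c(40) + 1/p(-77)) = 1/(40 + 1/(-1/271*(-77))) = 1/(40 + 1/(77/271)) = 1/(40 + 271/77) = 1/(3351/77) = 77/3351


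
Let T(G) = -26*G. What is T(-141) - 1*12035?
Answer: -8369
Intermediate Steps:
T(-141) - 1*12035 = -26*(-141) - 1*12035 = 3666 - 12035 = -8369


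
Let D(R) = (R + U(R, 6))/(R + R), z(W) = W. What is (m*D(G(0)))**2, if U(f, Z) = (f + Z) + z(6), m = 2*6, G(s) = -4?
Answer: 36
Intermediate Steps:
m = 12
U(f, Z) = 6 + Z + f (U(f, Z) = (f + Z) + 6 = (Z + f) + 6 = 6 + Z + f)
D(R) = (12 + 2*R)/(2*R) (D(R) = (R + (6 + 6 + R))/(R + R) = (R + (12 + R))/((2*R)) = (1/(2*R))*(12 + 2*R) = (12 + 2*R)/(2*R))
(m*D(G(0)))**2 = (12*((6 - 4)/(-4)))**2 = (12*(-1/4*2))**2 = (12*(-1/2))**2 = (-6)**2 = 36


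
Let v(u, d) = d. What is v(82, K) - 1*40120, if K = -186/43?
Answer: -1725346/43 ≈ -40124.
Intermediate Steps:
K = -186/43 (K = -186*1/43 = -186/43 ≈ -4.3256)
v(82, K) - 1*40120 = -186/43 - 1*40120 = -186/43 - 40120 = -1725346/43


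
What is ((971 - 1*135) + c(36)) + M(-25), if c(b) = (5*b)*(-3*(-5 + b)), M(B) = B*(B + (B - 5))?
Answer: -14529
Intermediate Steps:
M(B) = B*(-5 + 2*B) (M(B) = B*(B + (-5 + B)) = B*(-5 + 2*B))
c(b) = 5*b*(15 - 3*b) (c(b) = (5*b)*(15 - 3*b) = 5*b*(15 - 3*b))
((971 - 1*135) + c(36)) + M(-25) = ((971 - 1*135) + 15*36*(5 - 1*36)) - 25*(-5 + 2*(-25)) = ((971 - 135) + 15*36*(5 - 36)) - 25*(-5 - 50) = (836 + 15*36*(-31)) - 25*(-55) = (836 - 16740) + 1375 = -15904 + 1375 = -14529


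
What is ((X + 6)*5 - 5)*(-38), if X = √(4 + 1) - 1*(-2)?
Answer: -1330 - 190*√5 ≈ -1754.9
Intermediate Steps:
X = 2 + √5 (X = √5 + 2 = 2 + √5 ≈ 4.2361)
((X + 6)*5 - 5)*(-38) = (((2 + √5) + 6)*5 - 5)*(-38) = ((8 + √5)*5 - 5)*(-38) = ((40 + 5*√5) - 5)*(-38) = (35 + 5*√5)*(-38) = -1330 - 190*√5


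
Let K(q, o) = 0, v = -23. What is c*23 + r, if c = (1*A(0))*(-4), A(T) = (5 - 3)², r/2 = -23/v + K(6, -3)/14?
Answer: -366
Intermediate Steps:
r = 2 (r = 2*(-23/(-23) + 0/14) = 2*(-23*(-1/23) + 0*(1/14)) = 2*(1 + 0) = 2*1 = 2)
A(T) = 4 (A(T) = 2² = 4)
c = -16 (c = (1*4)*(-4) = 4*(-4) = -16)
c*23 + r = -16*23 + 2 = -368 + 2 = -366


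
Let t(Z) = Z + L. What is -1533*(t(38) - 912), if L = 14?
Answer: 1318380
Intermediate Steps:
t(Z) = 14 + Z (t(Z) = Z + 14 = 14 + Z)
-1533*(t(38) - 912) = -1533*((14 + 38) - 912) = -1533*(52 - 912) = -1533*(-860) = 1318380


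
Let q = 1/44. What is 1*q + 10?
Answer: 441/44 ≈ 10.023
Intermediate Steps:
q = 1/44 ≈ 0.022727
1*q + 10 = 1*(1/44) + 10 = 1/44 + 10 = 441/44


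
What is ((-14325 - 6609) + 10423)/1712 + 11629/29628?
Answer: -72877765/12680784 ≈ -5.7471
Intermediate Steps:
((-14325 - 6609) + 10423)/1712 + 11629/29628 = (-20934 + 10423)*(1/1712) + 11629*(1/29628) = -10511*1/1712 + 11629/29628 = -10511/1712 + 11629/29628 = -72877765/12680784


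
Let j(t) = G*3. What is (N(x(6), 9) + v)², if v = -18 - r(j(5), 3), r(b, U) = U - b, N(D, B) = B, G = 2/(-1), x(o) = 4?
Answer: 324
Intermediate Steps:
G = -2 (G = 2*(-1) = -2)
j(t) = -6 (j(t) = -2*3 = -6)
v = -27 (v = -18 - (3 - 1*(-6)) = -18 - (3 + 6) = -18 - 1*9 = -18 - 9 = -27)
(N(x(6), 9) + v)² = (9 - 27)² = (-18)² = 324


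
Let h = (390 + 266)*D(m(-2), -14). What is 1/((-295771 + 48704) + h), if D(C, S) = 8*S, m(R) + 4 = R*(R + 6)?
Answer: -1/320539 ≈ -3.1197e-6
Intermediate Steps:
m(R) = -4 + R*(6 + R) (m(R) = -4 + R*(R + 6) = -4 + R*(6 + R))
h = -73472 (h = (390 + 266)*(8*(-14)) = 656*(-112) = -73472)
1/((-295771 + 48704) + h) = 1/((-295771 + 48704) - 73472) = 1/(-247067 - 73472) = 1/(-320539) = -1/320539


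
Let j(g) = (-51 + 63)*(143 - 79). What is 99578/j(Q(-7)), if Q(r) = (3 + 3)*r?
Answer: 49789/384 ≈ 129.66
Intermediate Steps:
Q(r) = 6*r
j(g) = 768 (j(g) = 12*64 = 768)
99578/j(Q(-7)) = 99578/768 = 99578*(1/768) = 49789/384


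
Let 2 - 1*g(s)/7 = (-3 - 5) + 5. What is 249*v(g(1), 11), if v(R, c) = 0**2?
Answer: 0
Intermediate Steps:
g(s) = 35 (g(s) = 14 - 7*((-3 - 5) + 5) = 14 - 7*(-8 + 5) = 14 - 7*(-3) = 14 + 21 = 35)
v(R, c) = 0
249*v(g(1), 11) = 249*0 = 0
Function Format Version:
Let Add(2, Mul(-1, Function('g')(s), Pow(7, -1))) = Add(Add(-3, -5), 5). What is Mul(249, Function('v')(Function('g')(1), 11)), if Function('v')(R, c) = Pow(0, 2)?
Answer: 0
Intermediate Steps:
Function('g')(s) = 35 (Function('g')(s) = Add(14, Mul(-7, Add(Add(-3, -5), 5))) = Add(14, Mul(-7, Add(-8, 5))) = Add(14, Mul(-7, -3)) = Add(14, 21) = 35)
Function('v')(R, c) = 0
Mul(249, Function('v')(Function('g')(1), 11)) = Mul(249, 0) = 0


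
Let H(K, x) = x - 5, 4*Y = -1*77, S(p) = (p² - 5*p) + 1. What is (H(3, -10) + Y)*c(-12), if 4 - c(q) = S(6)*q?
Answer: -3014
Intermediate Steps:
S(p) = 1 + p² - 5*p
Y = -77/4 (Y = (-1*77)/4 = (¼)*(-77) = -77/4 ≈ -19.250)
H(K, x) = -5 + x
c(q) = 4 - 7*q (c(q) = 4 - (1 + 6² - 5*6)*q = 4 - (1 + 36 - 30)*q = 4 - 7*q)
(H(3, -10) + Y)*c(-12) = ((-5 - 10) - 77/4)*(4 - 7*(-12)) = (-15 - 77/4)*(4 + 84) = -137/4*88 = -3014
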